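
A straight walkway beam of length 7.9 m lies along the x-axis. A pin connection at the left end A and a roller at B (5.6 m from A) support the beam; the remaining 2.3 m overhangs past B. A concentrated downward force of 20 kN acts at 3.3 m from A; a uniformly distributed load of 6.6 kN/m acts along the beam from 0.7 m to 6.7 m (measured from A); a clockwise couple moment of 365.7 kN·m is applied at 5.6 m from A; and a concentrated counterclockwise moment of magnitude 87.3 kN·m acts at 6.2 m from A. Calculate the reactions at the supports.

A_x = 0, A_y = -28.06 kN, B_y = 87.66 kN

Resultant of the distributed load: 6.6 × 6 = 39.6 kN at 3.7 m from A.
Taking moments about A: B_y·5.6 − 20·3.3 − (6.6·6)·3.7 − 365.7 + 87.3 = 0 → B_y = 490.92/5.6 = 87.6643 ≈ 87.66 kN.
ΣF_y = 0: A_y + 87.6643 − 20 − 6.6·6 = 0 → A_y = -28.06 kN.
ΣF_x = 0: no horizontal applied forces, so A_x = 0.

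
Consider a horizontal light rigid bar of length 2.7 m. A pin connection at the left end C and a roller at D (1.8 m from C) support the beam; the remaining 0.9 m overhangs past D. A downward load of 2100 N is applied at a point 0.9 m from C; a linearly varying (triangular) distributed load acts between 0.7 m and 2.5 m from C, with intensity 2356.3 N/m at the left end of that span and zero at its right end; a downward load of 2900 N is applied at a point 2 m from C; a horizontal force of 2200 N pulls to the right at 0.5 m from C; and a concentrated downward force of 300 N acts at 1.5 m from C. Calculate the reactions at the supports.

Resultant of the triangular load: ½ × 2356.3 × 1.8 = 2120.67 N, acting at 1.3 m from C (one-third of the span from the peak).
ΣM about C: D_y·1.8 − 2100·0.9 − (½·2356.3·1.8)·1.3 − 2900·2 − 300·1.5 = 0 → D_y = 10896.871/1.8 = 6053.82 ≈ 6054 N.
ΣF_y = 0: C_y + 6053.82 − 2100 − ½·2356.3·1.8 − 2900 − 300 = 0 → C_y = 1367 N.
ΣF_x = 0: C_x + 2200 = 0 → C_x = -2200 N.

C_x = -2200 N, C_y = 1367 N, D_y = 6054 N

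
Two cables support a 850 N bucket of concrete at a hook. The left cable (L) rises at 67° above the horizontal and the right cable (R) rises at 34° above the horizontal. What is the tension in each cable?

T_L = 717.9 N, T_R = 338.3 N

ΣF_x = 0: −T_L·cos67° + T_R·cos34° = 0 → T_R = 0.471307·T_L.
ΣF_y = 0: T_L·sin67° + T_R·sin34° = 850.
Substitute: T_L·(0.920505 + 0.471307·0.559193) = 850 → T_L = 717.871 ≈ 717.9 N.
Then T_R = 0.471307 × 717.871 = 338.3 N.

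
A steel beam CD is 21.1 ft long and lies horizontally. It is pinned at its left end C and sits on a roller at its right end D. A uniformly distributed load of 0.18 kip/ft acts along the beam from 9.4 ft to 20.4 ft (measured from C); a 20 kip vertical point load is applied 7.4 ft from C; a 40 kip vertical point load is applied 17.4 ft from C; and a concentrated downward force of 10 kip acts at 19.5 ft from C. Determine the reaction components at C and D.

Resultant of the distributed load: 0.18 × 11 = 1.98 kip at 14.9 ft from C.
Taking moments about C: D_y·21.1 − (0.18·11)·14.9 − 20·7.4 − 40·17.4 − 10·19.5 = 0 → D_y = 1068.502/21.1 = 50.6399 ≈ 50.64 kip.
ΣF_y = 0: C_y + 50.6399 − 0.18·11 − 20 − 40 − 10 = 0 → C_y = 21.34 kip.
ΣF_x = 0: no horizontal applied forces, so C_x = 0.

C_x = 0, C_y = 21.34 kip, D_y = 50.64 kip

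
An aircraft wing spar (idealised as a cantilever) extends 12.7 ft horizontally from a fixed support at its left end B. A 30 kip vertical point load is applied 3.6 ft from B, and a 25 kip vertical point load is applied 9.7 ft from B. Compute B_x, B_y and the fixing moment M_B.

ΣF_x = 0: B_x = 0.
ΣF_y = 0: B_y − 30 − 25 = 0 → B_y = 55.00 kip.
ΣM about B: M_B − 30·3.6 − 25·9.7 = 0 → M_B = 350.5 kip·ft.

B_x = 0, B_y = 55.00 kip, M_B = 350.5 kip·ft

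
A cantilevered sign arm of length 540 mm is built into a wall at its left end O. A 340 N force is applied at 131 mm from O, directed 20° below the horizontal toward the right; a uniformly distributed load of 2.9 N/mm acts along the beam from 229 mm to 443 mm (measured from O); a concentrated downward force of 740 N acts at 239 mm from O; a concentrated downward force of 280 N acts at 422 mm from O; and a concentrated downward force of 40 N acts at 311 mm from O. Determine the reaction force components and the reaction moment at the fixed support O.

O_x = -319.5 N, O_y = 1797 N, M_O = 531200 N·mm

Resultant of the distributed load: 2.9 × 214 = 620.6 N at 336 mm from O.
ΣF_x = 0: O_x + 340·cos20° = 0 → O_x = -319.5 N.
ΣF_y = 0: O_y − 340·sin20° − 2.9·214 − 740 − 280 − 40 = 0 → O_y = 1797 N.
ΣM about O: M_O − 340·sin20°·131 − (2.9·214)·336 − 740·239 − 280·422 − 40·311 = 0 → M_O = 531200 N·mm.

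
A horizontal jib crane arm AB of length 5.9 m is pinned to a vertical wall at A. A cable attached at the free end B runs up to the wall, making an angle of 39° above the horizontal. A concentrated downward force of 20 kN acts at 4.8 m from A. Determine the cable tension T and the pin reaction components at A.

ΣM about A: T·sin39°·5.9 − 20·4.8 = 0 → T = 96/(5.9·0.62932) = 25.8552 ≈ 25.86 kN.
ΣF_x = 0: A_x − T·cos39° = 0 → A_x = 25.8552 × 0.777146 = 20.09 kN.
ΣF_y = 0: A_y + T·sin39° − 20 = 0 → A_y = 20 − 25.8552 × 0.62932 = 3.729 kN.

T = 25.86 kN, A_x = 20.09 kN, A_y = 3.729 kN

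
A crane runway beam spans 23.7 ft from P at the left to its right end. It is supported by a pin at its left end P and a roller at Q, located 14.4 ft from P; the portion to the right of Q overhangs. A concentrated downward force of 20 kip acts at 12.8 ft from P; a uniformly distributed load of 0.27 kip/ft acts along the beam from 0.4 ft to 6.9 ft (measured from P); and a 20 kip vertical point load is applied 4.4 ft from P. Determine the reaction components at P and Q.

P_x = 0, P_y = 17.42 kip, Q_y = 24.33 kip

Resultant of the distributed load: 0.27 × 6.5 = 1.755 kip at 3.65 ft from P.
ΣM about P: Q_y·14.4 − 20·12.8 − (0.27·6.5)·3.65 − 20·4.4 = 0 → Q_y = 350.40575/14.4 = 24.3337 ≈ 24.33 kip.
ΣF_y = 0: P_y + 24.3337 − 20 − 0.27·6.5 − 20 = 0 → P_y = 17.42 kip.
ΣF_x = 0: no horizontal applied forces, so P_x = 0.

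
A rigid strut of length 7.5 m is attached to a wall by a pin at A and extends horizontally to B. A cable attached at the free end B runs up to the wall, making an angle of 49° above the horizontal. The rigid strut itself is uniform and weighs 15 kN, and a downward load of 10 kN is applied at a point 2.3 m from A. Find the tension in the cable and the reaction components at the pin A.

ΣM about A: T·sin49°·7.5 − 15·3.75 − 10·2.3 = 0 → T = 79.25/(7.5·0.75471) = 14.001 ≈ 14.00 kN.
ΣF_x = 0: A_x − T·cos49° = 0 → A_x = 14.001 × 0.656059 = 9.185 kN.
ΣF_y = 0: A_y + T·sin49° − 15 − 10 = 0 → A_y = 25 − 14.001 × 0.75471 = 14.43 kN.

T = 14.00 kN, A_x = 9.185 kN, A_y = 14.43 kN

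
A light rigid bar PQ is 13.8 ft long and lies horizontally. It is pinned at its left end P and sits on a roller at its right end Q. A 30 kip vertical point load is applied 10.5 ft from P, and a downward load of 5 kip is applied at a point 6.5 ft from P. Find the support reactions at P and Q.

P_x = 0, P_y = 9.819 kip, Q_y = 25.18 kip

ΣM about P: Q_y·13.8 − 30·10.5 − 5·6.5 = 0 → Q_y = 347.5/13.8 = 25.1812 ≈ 25.18 kip.
ΣF_y = 0: P_y + 25.1812 − 30 − 5 = 0 → P_y = 9.819 kip.
ΣF_x = 0: no horizontal applied forces, so P_x = 0.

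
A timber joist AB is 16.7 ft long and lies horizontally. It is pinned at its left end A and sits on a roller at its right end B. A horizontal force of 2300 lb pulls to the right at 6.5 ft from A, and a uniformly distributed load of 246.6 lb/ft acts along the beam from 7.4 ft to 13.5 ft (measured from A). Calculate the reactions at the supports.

A_x = -2300 lb, A_y = 563.0 lb, B_y = 941.3 lb

Resultant of the distributed load: 246.6 × 6.1 = 1504.26 lb at 10.45 ft from A.
Taking moments about A: B_y·16.7 − (246.6·6.1)·10.45 = 0 → B_y = 15719.517/16.7 = 941.288 ≈ 941.3 lb.
ΣF_y = 0: A_y + 941.288 − 246.6·6.1 = 0 → A_y = 563.0 lb.
ΣF_x = 0: A_x + 2300 = 0 → A_x = -2300 lb.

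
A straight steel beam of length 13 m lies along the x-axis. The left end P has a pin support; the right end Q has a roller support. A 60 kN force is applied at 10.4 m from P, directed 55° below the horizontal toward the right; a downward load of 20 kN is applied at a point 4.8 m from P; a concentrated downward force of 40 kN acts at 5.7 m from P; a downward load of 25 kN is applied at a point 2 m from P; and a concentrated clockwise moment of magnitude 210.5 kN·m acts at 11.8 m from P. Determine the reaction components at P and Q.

P_x = -34.41 kN, P_y = 49.87 kN, Q_y = 84.28 kN

Taking moments about P: Q_y·13 − 60·sin55°·10.4 − 20·4.8 − 40·5.7 − 25·2 − 210.5 = 0 → Q_y = 1095.65/13 = 84.2808 ≈ 84.28 kN.
ΣF_y = 0: P_y + 84.2808 − 60·sin55° − 20 − 40 − 25 = 0 → P_y = 49.87 kN.
ΣF_x = 0: P_x + 60·cos55° = 0 → P_x = -34.41 kN.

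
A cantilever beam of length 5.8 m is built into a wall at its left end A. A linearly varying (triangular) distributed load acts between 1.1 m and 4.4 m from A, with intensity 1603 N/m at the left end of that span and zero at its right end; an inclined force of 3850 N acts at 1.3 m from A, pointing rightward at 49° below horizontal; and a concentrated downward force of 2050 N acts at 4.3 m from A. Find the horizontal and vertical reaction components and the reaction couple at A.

A_x = -2526 N, A_y = 7601 N, M_A = 18410 N·m

Resultant of the triangular load: ½ × 1603 × 3.3 = 2644.95 N, acting at 2.2 m from A (one-third of the span from the peak).
ΣF_x = 0: A_x + 3850·cos49° = 0 → A_x = -2526 N.
ΣF_y = 0: A_y − ½·1603·3.3 − 3850·sin49° − 2050 = 0 → A_y = 7601 N.
ΣM about A: M_A − (½·1603·3.3)·2.2 − 3850·sin49°·1.3 − 2050·4.3 = 0 → M_A = 18410 N·m.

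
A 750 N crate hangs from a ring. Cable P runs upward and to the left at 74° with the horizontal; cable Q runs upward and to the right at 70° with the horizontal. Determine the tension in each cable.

T_P = 436.4 N, T_Q = 351.7 N

ΣF_x = 0: −T_P·cos74° + T_Q·cos70° = 0 → T_Q = 0.80591·T_P.
ΣF_y = 0: T_P·sin74° + T_Q·sin70° = 750.
Substitute: T_P·(0.961262 + 0.80591·0.939693) = 750 → T_P = 436.409 ≈ 436.4 N.
Then T_Q = 0.80591 × 436.409 = 351.7 N.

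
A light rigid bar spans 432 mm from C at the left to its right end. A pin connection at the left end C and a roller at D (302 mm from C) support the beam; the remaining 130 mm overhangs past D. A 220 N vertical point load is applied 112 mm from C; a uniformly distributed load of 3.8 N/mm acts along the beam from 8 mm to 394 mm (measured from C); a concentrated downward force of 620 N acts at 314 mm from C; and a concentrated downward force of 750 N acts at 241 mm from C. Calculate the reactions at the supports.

Resultant of the distributed load: 3.8 × 386 = 1466.8 N at 201 mm from C.
Moments about C: D_y·302 − 220·112 − (3.8·386)·201 − 620·314 − 750·241 = 0 → D_y = 694896.8/302 = 2300.98 ≈ 2301 N.
ΣF_y = 0: C_y + 2300.98 − 220 − 3.8·386 − 620 − 750 = 0 → C_y = 755.8 N.
ΣF_x = 0: no horizontal applied forces, so C_x = 0.

C_x = 0, C_y = 755.8 N, D_y = 2301 N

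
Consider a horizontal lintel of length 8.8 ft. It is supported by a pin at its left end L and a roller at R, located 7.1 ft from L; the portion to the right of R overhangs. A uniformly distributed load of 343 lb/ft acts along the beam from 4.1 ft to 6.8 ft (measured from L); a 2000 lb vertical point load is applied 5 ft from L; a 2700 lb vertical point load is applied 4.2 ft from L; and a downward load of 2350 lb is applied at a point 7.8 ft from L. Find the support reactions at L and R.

L_x = 0, L_y = 1678 lb, R_y = 6298 lb

Resultant of the distributed load: 343 × 2.7 = 926.1 lb at 5.45 ft from L.
ΣM about L: R_y·7.1 − (343·2.7)·5.45 − 2000·5 − 2700·4.2 − 2350·7.8 = 0 → R_y = 44717.245/7.1 = 6298.2 ≈ 6298 lb.
ΣF_y = 0: L_y + 6298.2 − 343·2.7 − 2000 − 2700 − 2350 = 0 → L_y = 1678 lb.
ΣF_x = 0: no horizontal applied forces, so L_x = 0.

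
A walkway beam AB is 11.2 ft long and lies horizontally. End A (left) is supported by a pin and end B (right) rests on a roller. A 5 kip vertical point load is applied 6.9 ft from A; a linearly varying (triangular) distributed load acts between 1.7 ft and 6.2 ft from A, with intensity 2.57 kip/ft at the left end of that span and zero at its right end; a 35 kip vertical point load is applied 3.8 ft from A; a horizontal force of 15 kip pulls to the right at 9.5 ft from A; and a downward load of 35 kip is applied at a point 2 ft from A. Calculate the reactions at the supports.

Resultant of the triangular load: ½ × 2.57 × 4.5 = 5.7825 kip, acting at 3.2 ft from A (one-third of the span from the peak).
Taking moments about A: B_y·11.2 − 5·6.9 − (½·2.57·4.5)·3.2 − 35·3.8 − 35·2 = 0 → B_y = 256.004/11.2 = 22.8575 ≈ 22.86 kip.
ΣF_y = 0: A_y + 22.8575 − 5 − ½·2.57·4.5 − 35 − 35 = 0 → A_y = 57.92 kip.
ΣF_x = 0: A_x + 15 = 0 → A_x = -15.00 kip.

A_x = -15.00 kip, A_y = 57.92 kip, B_y = 22.86 kip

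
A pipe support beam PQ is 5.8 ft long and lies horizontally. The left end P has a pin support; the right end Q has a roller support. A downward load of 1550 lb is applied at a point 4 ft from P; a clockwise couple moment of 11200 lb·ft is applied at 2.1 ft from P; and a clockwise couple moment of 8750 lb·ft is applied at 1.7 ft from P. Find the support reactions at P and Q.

P_x = 0, P_y = -2959 lb, Q_y = 4509 lb

Moments about P: Q_y·5.8 − 1550·4 − 11200 − 8750 = 0 → Q_y = 26150/5.8 = 4508.62 ≈ 4509 lb.
ΣF_y = 0: P_y + 4508.62 − 1550 = 0 → P_y = -2959 lb.
ΣF_x = 0: no horizontal applied forces, so P_x = 0.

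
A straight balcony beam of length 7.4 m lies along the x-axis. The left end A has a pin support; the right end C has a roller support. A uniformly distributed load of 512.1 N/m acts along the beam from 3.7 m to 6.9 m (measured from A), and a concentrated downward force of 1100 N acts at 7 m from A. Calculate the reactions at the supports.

Resultant of the distributed load: 512.1 × 3.2 = 1638.72 N at 5.3 m from A.
Taking moments about A: C_y·7.4 − (512.1·3.2)·5.3 − 1100·7 = 0 → C_y = 16385.216/7.4 = 2214.22 ≈ 2214 N.
ΣF_y = 0: A_y + 2214.22 − 512.1·3.2 − 1100 = 0 → A_y = 524.5 N.
ΣF_x = 0: no horizontal applied forces, so A_x = 0.

A_x = 0, A_y = 524.5 N, C_y = 2214 N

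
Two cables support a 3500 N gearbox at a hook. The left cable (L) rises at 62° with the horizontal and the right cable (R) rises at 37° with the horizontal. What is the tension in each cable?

ΣF_x = 0: −T_L·cos62° + T_R·cos37° = 0 → T_R = 0.587842·T_L.
ΣF_y = 0: T_L·sin62° + T_R·sin37° = 3500.
Substitute: T_L·(0.882948 + 0.587842·0.601815) = 3500 → T_L = 2830.07 ≈ 2830 N.
Then T_R = 0.587842 × 2830.07 = 1664 N.

T_L = 2830 N, T_R = 1664 N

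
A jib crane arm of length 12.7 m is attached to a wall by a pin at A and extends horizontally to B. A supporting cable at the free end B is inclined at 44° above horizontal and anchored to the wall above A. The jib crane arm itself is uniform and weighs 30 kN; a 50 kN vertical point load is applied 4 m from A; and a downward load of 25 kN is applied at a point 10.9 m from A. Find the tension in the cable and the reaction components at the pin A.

T = 75.15 kN, A_x = 54.06 kN, A_y = 52.80 kN

ΣM about A: T·sin44°·12.7 − 30·6.35 − 50·4 − 25·10.9 = 0 → T = 663/(12.7·0.694658) = 75.1517 ≈ 75.15 kN.
ΣF_x = 0: A_x − T·cos44° = 0 → A_x = 75.1517 × 0.71934 = 54.06 kN.
ΣF_y = 0: A_y + T·sin44° − 30 − 50 − 25 = 0 → A_y = 105 − 75.1517 × 0.694658 = 52.80 kN.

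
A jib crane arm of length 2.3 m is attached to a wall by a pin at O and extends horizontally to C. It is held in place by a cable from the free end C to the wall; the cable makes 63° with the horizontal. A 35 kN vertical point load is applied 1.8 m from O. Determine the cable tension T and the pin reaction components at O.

T = 30.74 kN, O_x = 13.96 kN, O_y = 7.609 kN

ΣM about O: T·sin63°·2.3 − 35·1.8 = 0 → T = 63/(2.3·0.891007) = 30.742 ≈ 30.74 kN.
ΣF_x = 0: O_x − T·cos63° = 0 → O_x = 30.742 × 0.45399 = 13.96 kN.
ΣF_y = 0: O_y + T·sin63° − 35 = 0 → O_y = 35 − 30.742 × 0.891007 = 7.609 kN.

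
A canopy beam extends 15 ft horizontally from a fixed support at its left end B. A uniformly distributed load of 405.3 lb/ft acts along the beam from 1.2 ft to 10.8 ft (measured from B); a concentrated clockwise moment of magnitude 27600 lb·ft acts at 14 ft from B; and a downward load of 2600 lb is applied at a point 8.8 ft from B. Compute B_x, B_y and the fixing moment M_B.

Resultant of the distributed load: 405.3 × 9.6 = 3890.88 lb at 6 ft from B.
ΣF_x = 0: B_x = 0.
ΣF_y = 0: B_y − 405.3·9.6 − 2600 = 0 → B_y = 6491 lb.
ΣM about B: M_B − (405.3·9.6)·6 − 27600 − 2600·8.8 = 0 → M_B = 73830 lb·ft.

B_x = 0, B_y = 6491 lb, M_B = 73830 lb·ft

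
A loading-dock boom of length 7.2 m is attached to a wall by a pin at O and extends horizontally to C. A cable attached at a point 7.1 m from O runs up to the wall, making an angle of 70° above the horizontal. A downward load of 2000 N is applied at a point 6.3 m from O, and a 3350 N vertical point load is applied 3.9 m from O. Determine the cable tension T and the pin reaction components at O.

ΣM about O: T·sin70°·7.1 − 2000·6.3 − 3350·3.9 = 0 → T = 25665/(7.1·0.939693) = 3846.78 ≈ 3847 N.
ΣF_x = 0: O_x − T·cos70° = 0 → O_x = 3846.78 × 0.34202 = 1316 N.
ΣF_y = 0: O_y + T·sin70° − 2000 − 3350 = 0 → O_y = 5350 − 3846.78 × 0.939693 = 1735 N.

T = 3847 N, O_x = 1316 N, O_y = 1735 N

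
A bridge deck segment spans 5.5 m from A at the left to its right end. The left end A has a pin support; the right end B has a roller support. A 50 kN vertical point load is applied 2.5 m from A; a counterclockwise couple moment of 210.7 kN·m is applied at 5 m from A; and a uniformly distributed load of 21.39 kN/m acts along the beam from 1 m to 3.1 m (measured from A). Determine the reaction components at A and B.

A_x = 0, A_y = 93.76 kN, B_y = 1.161 kN

Resultant of the distributed load: 21.39 × 2.1 = 44.919 kN at 2.05 m from A.
Moments about A: B_y·5.5 − 50·2.5 + 210.7 − (21.39·2.1)·2.05 = 0 → B_y = 6.38395/5.5 = 1.16072 ≈ 1.161 kN.
ΣF_y = 0: A_y + 1.16072 − 50 − 21.39·2.1 = 0 → A_y = 93.76 kN.
ΣF_x = 0: no horizontal applied forces, so A_x = 0.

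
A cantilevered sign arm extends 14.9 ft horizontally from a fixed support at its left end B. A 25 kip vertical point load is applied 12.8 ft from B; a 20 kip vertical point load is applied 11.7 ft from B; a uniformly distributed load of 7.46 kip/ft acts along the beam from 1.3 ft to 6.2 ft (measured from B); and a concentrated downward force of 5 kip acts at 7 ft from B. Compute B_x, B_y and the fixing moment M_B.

Resultant of the distributed load: 7.46 × 4.9 = 36.554 kip at 3.75 ft from B.
ΣF_x = 0: B_x = 0.
ΣF_y = 0: B_y − 25 − 20 − 7.46·4.9 − 5 = 0 → B_y = 86.55 kip.
ΣM about B: M_B − 25·12.8 − 20·11.7 − (7.46·4.9)·3.75 − 5·7 = 0 → M_B = 726.1 kip·ft.

B_x = 0, B_y = 86.55 kip, M_B = 726.1 kip·ft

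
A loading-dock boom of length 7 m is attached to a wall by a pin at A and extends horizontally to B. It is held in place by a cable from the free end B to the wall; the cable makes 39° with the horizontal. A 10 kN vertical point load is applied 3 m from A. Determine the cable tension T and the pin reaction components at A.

ΣM about A: T·sin39°·7 − 10·3 = 0 → T = 30/(7·0.62932) = 6.81007 ≈ 6.810 kN.
ΣF_x = 0: A_x − T·cos39° = 0 → A_x = 6.81007 × 0.777146 = 5.292 kN.
ΣF_y = 0: A_y + T·sin39° − 10 = 0 → A_y = 10 − 6.81007 × 0.62932 = 5.714 kN.

T = 6.810 kN, A_x = 5.292 kN, A_y = 5.714 kN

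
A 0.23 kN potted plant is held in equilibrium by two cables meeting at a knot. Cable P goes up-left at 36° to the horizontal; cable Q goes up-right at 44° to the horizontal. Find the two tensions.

T_P = 0.1680 kN, T_Q = 0.1889 kN

ΣF_x = 0: −T_P·cos36° + T_Q·cos44° = 0 → T_Q = 1.12467·T_P.
ΣF_y = 0: T_P·sin36° + T_Q·sin44° = 0.23.
Substitute: T_P·(0.587785 + 1.12467·0.694658) = 0.23 → T_P = 0.1680 kN.
Then T_Q = 1.12467 × 0.168 = 0.1889 kN.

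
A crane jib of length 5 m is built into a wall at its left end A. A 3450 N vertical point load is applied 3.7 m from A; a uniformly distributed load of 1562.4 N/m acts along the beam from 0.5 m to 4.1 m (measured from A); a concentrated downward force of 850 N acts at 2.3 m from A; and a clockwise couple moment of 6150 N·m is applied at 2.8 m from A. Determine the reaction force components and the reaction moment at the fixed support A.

Resultant of the distributed load: 1562.4 × 3.6 = 5624.64 N at 2.3 m from A.
ΣF_x = 0: A_x = 0.
ΣF_y = 0: A_y − 3450 − 1562.4·3.6 − 850 = 0 → A_y = 9925 N.
ΣM about A: M_A − 3450·3.7 − (1562.4·3.6)·2.3 − 850·2.3 − 6150 = 0 → M_A = 33810 N·m.

A_x = 0, A_y = 9925 N, M_A = 33810 N·m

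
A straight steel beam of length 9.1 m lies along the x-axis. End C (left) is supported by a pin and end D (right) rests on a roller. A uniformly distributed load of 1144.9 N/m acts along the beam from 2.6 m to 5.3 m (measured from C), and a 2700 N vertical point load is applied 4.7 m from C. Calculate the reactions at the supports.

C_x = 0, C_y = 3055 N, D_y = 2736 N

Resultant of the distributed load: 1144.9 × 2.7 = 3091.23 N at 3.95 m from C.
Moments about C: D_y·9.1 − (1144.9·2.7)·3.95 − 2700·4.7 = 0 → D_y = 24900.3585/9.1 = 2736.3 ≈ 2736 N.
ΣF_y = 0: C_y + 2736.3 − 1144.9·2.7 − 2700 = 0 → C_y = 3055 N.
ΣF_x = 0: no horizontal applied forces, so C_x = 0.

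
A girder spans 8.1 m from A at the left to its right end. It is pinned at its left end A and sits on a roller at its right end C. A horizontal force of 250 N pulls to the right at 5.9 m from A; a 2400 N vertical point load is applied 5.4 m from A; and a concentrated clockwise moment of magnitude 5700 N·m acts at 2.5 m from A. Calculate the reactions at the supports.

A_x = -250.0 N, A_y = 96.30 N, C_y = 2304 N

Taking moments about A: C_y·8.1 − 2400·5.4 − 5700 = 0 → C_y = 18660/8.1 = 2303.7 ≈ 2304 N.
ΣF_y = 0: A_y + 2303.7 − 2400 = 0 → A_y = 96.30 N.
ΣF_x = 0: A_x + 250 = 0 → A_x = -250.0 N.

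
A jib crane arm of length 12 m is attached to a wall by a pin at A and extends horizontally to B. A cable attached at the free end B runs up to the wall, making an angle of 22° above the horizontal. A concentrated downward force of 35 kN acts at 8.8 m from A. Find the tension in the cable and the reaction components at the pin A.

T = 68.52 kN, A_x = 63.53 kN, A_y = 9.333 kN

ΣM about A: T·sin22°·12 − 35·8.8 = 0 → T = 308/(12·0.374607) = 68.5162 ≈ 68.52 kN.
ΣF_x = 0: A_x − T·cos22° = 0 → A_x = 68.5162 × 0.927184 = 63.53 kN.
ΣF_y = 0: A_y + T·sin22° − 35 = 0 → A_y = 35 − 68.5162 × 0.374607 = 9.333 kN.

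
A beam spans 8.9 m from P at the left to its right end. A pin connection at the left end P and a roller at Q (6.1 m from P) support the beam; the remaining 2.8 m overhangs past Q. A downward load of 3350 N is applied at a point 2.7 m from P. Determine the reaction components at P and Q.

P_x = 0, P_y = 1867 N, Q_y = 1483 N

ΣM about P: Q_y·6.1 − 3350·2.7 = 0 → Q_y = 9045/6.1 = 1482.79 ≈ 1483 N.
ΣF_y = 0: P_y + 1482.79 − 3350 = 0 → P_y = 1867 N.
ΣF_x = 0: no horizontal applied forces, so P_x = 0.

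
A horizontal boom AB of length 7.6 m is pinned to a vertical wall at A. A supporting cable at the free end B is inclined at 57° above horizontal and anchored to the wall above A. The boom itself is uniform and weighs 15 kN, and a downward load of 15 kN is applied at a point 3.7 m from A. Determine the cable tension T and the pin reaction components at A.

T = 17.65 kN, A_x = 9.613 kN, A_y = 15.20 kN

ΣM about A: T·sin57°·7.6 − 15·3.8 − 15·3.7 = 0 → T = 112.5/(7.6·0.838671) = 17.6501 ≈ 17.65 kN.
ΣF_x = 0: A_x − T·cos57° = 0 → A_x = 17.6501 × 0.544639 = 9.613 kN.
ΣF_y = 0: A_y + T·sin57° − 15 − 15 = 0 → A_y = 30 − 17.6501 × 0.838671 = 15.20 kN.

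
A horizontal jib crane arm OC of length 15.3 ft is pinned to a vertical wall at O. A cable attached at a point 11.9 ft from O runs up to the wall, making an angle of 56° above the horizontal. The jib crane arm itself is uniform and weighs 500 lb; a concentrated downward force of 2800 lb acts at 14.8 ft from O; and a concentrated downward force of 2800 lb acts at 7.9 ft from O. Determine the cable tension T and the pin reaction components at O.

T = 6830 lb, O_x = 3819 lb, O_y = 437.4 lb

ΣM about O: T·sin56°·11.9 − 500·7.65 − 2800·14.8 − 2800·7.9 = 0 → T = 67385/(11.9·0.829038) = 6830.33 ≈ 6830 lb.
ΣF_x = 0: O_x − T·cos56° = 0 → O_x = 6830.33 × 0.559193 = 3819 lb.
ΣF_y = 0: O_y + T·sin56° − 500 − 2800 − 2800 = 0 → O_y = 6100 − 6830.33 × 0.829038 = 437.4 lb.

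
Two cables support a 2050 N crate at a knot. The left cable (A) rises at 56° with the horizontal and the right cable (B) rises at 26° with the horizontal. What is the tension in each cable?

ΣF_x = 0: −T_A·cos56° + T_B·cos26° = 0 → T_B = 0.622159·T_A.
ΣF_y = 0: T_A·sin56° + T_B·sin26° = 2050.
Substitute: T_A·(0.829038 + 0.622159·0.438371) = 2050 → T_A = 1860.63 ≈ 1861 N.
Then T_B = 0.622159 × 1860.63 = 1158 N.

T_A = 1861 N, T_B = 1158 N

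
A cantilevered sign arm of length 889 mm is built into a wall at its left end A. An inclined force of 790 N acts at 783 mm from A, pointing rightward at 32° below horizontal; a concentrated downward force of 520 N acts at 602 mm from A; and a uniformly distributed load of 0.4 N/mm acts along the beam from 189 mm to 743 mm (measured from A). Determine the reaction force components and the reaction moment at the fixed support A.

Resultant of the distributed load: 0.4 × 554 = 221.6 N at 466 mm from A.
ΣF_x = 0: A_x + 790·cos32° = 0 → A_x = -670.0 N.
ΣF_y = 0: A_y − 790·sin32° − 520 − 0.4·554 = 0 → A_y = 1160 N.
ΣM about A: M_A − 790·sin32°·783 − 520·602 − (0.4·554)·466 = 0 → M_A = 744100 N·mm.

A_x = -670.0 N, A_y = 1160 N, M_A = 744100 N·mm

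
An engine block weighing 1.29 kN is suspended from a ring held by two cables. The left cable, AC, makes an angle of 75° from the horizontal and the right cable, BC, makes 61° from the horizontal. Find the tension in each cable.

ΣF_x = 0: −T_AC·cos75° + T_BC·cos61° = 0 → T_BC = 0.533857·T_AC.
ΣF_y = 0: T_AC·sin75° + T_BC·sin61° = 1.29.
Substitute: T_AC·(0.965926 + 0.533857·0.87462) = 1.29 → T_AC = 0.900305 ≈ 0.9003 kN.
Then T_BC = 0.533857 × 0.900305 = 0.4806 kN.

T_AC = 0.9003 kN, T_BC = 0.4806 kN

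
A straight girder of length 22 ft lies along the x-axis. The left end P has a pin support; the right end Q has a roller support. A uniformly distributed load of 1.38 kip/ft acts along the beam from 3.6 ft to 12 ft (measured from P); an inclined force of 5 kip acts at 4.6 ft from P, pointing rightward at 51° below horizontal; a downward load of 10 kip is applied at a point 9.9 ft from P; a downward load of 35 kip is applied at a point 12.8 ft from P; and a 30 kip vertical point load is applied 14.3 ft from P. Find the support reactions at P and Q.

Resultant of the distributed load: 1.38 × 8.4 = 11.592 kip at 7.8 ft from P.
Moments about P: Q_y·22 − (1.38·8.4)·7.8 − 5·sin51°·4.6 − 10·9.9 − 35·12.8 − 30·14.3 = 0 → Q_y = 1084.29/22 = 49.2859 ≈ 49.29 kip.
ΣF_y = 0: P_y + 49.2859 − 1.38·8.4 − 5·sin51° − 10 − 35 − 30 = 0 → P_y = 41.19 kip.
ΣF_x = 0: P_x + 5·cos51° = 0 → P_x = -3.147 kip.

P_x = -3.147 kip, P_y = 41.19 kip, Q_y = 49.29 kip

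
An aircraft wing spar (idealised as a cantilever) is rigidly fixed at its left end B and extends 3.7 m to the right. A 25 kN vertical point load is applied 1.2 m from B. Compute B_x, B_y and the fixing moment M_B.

B_x = 0, B_y = 25.00 kN, M_B = 30.00 kN·m

ΣF_x = 0: B_x = 0.
ΣF_y = 0: B_y − 25 = 0 → B_y = 25.00 kN.
ΣM about B: M_B − 25·1.2 = 0 → M_B = 30.00 kN·m.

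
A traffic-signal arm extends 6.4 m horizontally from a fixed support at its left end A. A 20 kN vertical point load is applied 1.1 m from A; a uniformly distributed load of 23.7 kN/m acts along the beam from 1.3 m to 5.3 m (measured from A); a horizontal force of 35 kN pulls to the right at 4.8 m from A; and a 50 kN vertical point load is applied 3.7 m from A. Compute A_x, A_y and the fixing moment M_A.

A_x = -35.00 kN, A_y = 164.8 kN, M_A = 519.8 kN·m

Resultant of the distributed load: 23.7 × 4 = 94.8 kN at 3.3 m from A.
ΣF_x = 0: A_x + 35 = 0 → A_x = -35.00 kN.
ΣF_y = 0: A_y − 20 − 23.7·4 − 50 = 0 → A_y = 164.8 kN.
ΣM about A: M_A − 20·1.1 − (23.7·4)·3.3 − 50·3.7 = 0 → M_A = 519.8 kN·m.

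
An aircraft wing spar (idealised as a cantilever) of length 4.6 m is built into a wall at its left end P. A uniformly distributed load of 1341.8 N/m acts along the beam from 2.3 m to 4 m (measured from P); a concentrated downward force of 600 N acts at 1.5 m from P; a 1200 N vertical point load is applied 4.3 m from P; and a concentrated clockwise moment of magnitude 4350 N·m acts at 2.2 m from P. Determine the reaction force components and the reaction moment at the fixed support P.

Resultant of the distributed load: 1341.8 × 1.7 = 2281.06 N at 3.15 m from P.
ΣF_x = 0: P_x = 0.
ΣF_y = 0: P_y − 1341.8·1.7 − 600 − 1200 = 0 → P_y = 4081 N.
ΣM about P: M_P − (1341.8·1.7)·3.15 − 600·1.5 − 1200·4.3 − 4350 = 0 → M_P = 17600 N·m.

P_x = 0, P_y = 4081 N, M_P = 17600 N·m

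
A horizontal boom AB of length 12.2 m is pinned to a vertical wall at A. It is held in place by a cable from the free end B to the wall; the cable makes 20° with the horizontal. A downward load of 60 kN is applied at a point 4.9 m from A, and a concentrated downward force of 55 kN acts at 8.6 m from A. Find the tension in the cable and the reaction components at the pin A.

ΣM about A: T·sin20°·12.2 − 60·4.9 − 55·8.6 = 0 → T = 767/(12.2·0.34202) = 183.816 ≈ 183.8 kN.
ΣF_x = 0: A_x − T·cos20° = 0 → A_x = 183.816 × 0.939693 = 172.7 kN.
ΣF_y = 0: A_y + T·sin20° − 60 − 55 = 0 → A_y = 115 − 183.816 × 0.34202 = 52.13 kN.

T = 183.8 kN, A_x = 172.7 kN, A_y = 52.13 kN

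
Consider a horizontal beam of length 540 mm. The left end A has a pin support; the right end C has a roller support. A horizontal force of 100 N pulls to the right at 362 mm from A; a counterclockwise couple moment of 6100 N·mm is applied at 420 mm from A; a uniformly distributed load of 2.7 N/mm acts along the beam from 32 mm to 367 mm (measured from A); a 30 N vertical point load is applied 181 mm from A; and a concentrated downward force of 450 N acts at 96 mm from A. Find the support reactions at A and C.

A_x = -100.0 N, A_y = 971.6 N, C_y = 412.9 N

Resultant of the distributed load: 2.7 × 335 = 904.5 N at 199.5 mm from A.
Moments about A: C_y·540 + 6100 − (2.7·335)·199.5 − 30·181 − 450·96 = 0 → C_y = 222977.75/540 = 412.922 ≈ 412.9 N.
ΣF_y = 0: A_y + 412.922 − 2.7·335 − 30 − 450 = 0 → A_y = 971.6 N.
ΣF_x = 0: A_x + 100 = 0 → A_x = -100.0 N.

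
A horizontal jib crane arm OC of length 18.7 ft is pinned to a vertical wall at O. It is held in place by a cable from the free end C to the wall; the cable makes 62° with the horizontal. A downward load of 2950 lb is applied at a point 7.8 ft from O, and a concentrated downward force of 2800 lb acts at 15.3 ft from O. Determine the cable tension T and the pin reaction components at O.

T = 3988 lb, O_x = 1872 lb, O_y = 2229 lb

ΣM about O: T·sin62°·18.7 − 2950·7.8 − 2800·15.3 = 0 → T = 65850/(18.7·0.882948) = 3988.22 ≈ 3988 lb.
ΣF_x = 0: O_x − T·cos62° = 0 → O_x = 3988.22 × 0.469472 = 1872 lb.
ΣF_y = 0: O_y + T·sin62° − 2950 − 2800 = 0 → O_y = 5750 − 3988.22 × 0.882948 = 2229 lb.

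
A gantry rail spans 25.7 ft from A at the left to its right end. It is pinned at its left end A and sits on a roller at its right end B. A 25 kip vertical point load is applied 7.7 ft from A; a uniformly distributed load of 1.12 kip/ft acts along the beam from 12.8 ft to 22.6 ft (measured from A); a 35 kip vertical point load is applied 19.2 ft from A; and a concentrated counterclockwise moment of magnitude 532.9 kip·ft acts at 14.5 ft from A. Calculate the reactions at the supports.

A_x = 0, A_y = 50.51 kip, B_y = 20.46 kip

Resultant of the distributed load: 1.12 × 9.8 = 10.976 kip at 17.7 ft from A.
Moments about A: B_y·25.7 − 25·7.7 − (1.12·9.8)·17.7 − 35·19.2 + 532.9 = 0 → B_y = 525.8752/25.7 = 20.4621 ≈ 20.46 kip.
ΣF_y = 0: A_y + 20.4621 − 25 − 1.12·9.8 − 35 = 0 → A_y = 50.51 kip.
ΣF_x = 0: no horizontal applied forces, so A_x = 0.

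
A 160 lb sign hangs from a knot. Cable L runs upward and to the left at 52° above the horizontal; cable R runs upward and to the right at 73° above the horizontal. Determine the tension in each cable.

ΣF_x = 0: −T_L·cos52° + T_R·cos73° = 0 → T_R = 2.10575·T_L.
ΣF_y = 0: T_L·sin52° + T_R·sin73° = 160.
Substitute: T_L·(0.788011 + 2.10575·0.956305) = 160 → T_L = 57.1072 ≈ 57.11 lb.
Then T_R = 2.10575 × 57.1072 = 120.3 lb.

T_L = 57.11 lb, T_R = 120.3 lb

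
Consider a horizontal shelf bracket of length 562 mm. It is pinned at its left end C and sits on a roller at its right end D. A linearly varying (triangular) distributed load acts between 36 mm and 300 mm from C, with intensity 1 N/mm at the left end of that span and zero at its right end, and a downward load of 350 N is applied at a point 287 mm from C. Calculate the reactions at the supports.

C_x = 0, C_y = 274.1 N, D_y = 207.9 N

Resultant of the triangular load: ½ × 1 × 264 = 132 N, acting at 124 mm from C (one-third of the span from the peak).
Moments about C: D_y·562 − (½·1·264)·124 − 350·287 = 0 → D_y = 116818/562 = 207.861 ≈ 207.9 N.
ΣF_y = 0: C_y + 207.861 − ½·1·264 − 350 = 0 → C_y = 274.1 N.
ΣF_x = 0: no horizontal applied forces, so C_x = 0.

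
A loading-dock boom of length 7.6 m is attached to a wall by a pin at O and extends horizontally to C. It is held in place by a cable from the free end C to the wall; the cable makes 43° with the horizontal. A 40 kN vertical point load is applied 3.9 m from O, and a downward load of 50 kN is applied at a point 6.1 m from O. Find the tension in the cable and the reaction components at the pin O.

T = 88.94 kN, O_x = 65.05 kN, O_y = 29.34 kN

ΣM about O: T·sin43°·7.6 − 40·3.9 − 50·6.1 = 0 → T = 461/(7.6·0.681998) = 88.9415 ≈ 88.94 kN.
ΣF_x = 0: O_x − T·cos43° = 0 → O_x = 88.9415 × 0.731354 = 65.05 kN.
ΣF_y = 0: O_y + T·sin43° − 40 − 50 = 0 → O_y = 90 − 88.9415 × 0.681998 = 29.34 kN.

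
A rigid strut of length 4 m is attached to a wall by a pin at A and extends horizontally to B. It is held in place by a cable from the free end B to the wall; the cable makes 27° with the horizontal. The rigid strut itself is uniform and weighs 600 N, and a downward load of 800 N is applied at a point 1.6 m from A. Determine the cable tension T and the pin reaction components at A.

T = 1366 N, A_x = 1217 N, A_y = 780.0 N

ΣM about A: T·sin27°·4 − 600·2 − 800·1.6 = 0 → T = 2480/(4·0.45399) = 1365.67 ≈ 1366 N.
ΣF_x = 0: A_x − T·cos27° = 0 → A_x = 1365.67 × 0.891007 = 1217 N.
ΣF_y = 0: A_y + T·sin27° − 600 − 800 = 0 → A_y = 1400 − 1365.67 × 0.45399 = 780.0 N.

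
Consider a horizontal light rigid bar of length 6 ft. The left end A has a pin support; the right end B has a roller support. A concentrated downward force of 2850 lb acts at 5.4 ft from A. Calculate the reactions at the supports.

Moments about A: B_y·6 − 2850·5.4 = 0 → B_y = 15390/6 = 2565 lb.
ΣF_y = 0: A_y + 2565 − 2850 = 0 → A_y = 285.0 lb.
ΣF_x = 0: no horizontal applied forces, so A_x = 0.

A_x = 0, A_y = 285.0 lb, B_y = 2565 lb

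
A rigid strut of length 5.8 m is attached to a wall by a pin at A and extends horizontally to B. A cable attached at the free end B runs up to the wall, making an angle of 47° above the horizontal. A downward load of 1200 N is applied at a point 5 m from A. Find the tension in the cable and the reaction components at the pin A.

T = 1414 N, A_x = 964.7 N, A_y = 165.5 N

ΣM about A: T·sin47°·5.8 − 1200·5 = 0 → T = 6000/(5.8·0.731354) = 1414.48 ≈ 1414 N.
ΣF_x = 0: A_x − T·cos47° = 0 → A_x = 1414.48 × 0.681998 = 964.7 N.
ΣF_y = 0: A_y + T·sin47° − 1200 = 0 → A_y = 1200 − 1414.48 × 0.731354 = 165.5 N.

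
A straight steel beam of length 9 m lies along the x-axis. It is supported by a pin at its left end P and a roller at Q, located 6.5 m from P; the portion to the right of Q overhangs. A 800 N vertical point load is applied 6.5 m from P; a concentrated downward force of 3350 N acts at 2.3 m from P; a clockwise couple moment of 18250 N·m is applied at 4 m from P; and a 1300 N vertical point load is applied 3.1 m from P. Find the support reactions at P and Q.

Moments about P: Q_y·6.5 − 800·6.5 − 3350·2.3 − 18250 − 1300·3.1 = 0 → Q_y = 35185/6.5 = 5413.08 ≈ 5413 N.
ΣF_y = 0: P_y + 5413.08 − 800 − 3350 − 1300 = 0 → P_y = 36.92 N.
ΣF_x = 0: no horizontal applied forces, so P_x = 0.

P_x = 0, P_y = 36.92 N, Q_y = 5413 N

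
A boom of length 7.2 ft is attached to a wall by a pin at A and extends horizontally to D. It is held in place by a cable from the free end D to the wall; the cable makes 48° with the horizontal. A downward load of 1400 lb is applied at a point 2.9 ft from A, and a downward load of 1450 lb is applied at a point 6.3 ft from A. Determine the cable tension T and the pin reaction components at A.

ΣM about A: T·sin48°·7.2 − 1400·2.9 − 1450·6.3 = 0 → T = 13195/(7.2·0.743145) = 2466.06 ≈ 2466 lb.
ΣF_x = 0: A_x − T·cos48° = 0 → A_x = 2466.06 × 0.669131 = 1650 lb.
ΣF_y = 0: A_y + T·sin48° − 1400 − 1450 = 0 → A_y = 2850 − 2466.06 × 0.743145 = 1017 lb.

T = 2466 lb, A_x = 1650 lb, A_y = 1017 lb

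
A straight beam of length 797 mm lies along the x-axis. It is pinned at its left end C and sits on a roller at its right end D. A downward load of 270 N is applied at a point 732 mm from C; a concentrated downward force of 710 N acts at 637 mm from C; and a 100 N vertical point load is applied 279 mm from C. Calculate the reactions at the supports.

Taking moments about C: D_y·797 − 270·732 − 710·637 − 100·279 = 0 → D_y = 677810/797 = 850.452 ≈ 850.5 N.
ΣF_y = 0: C_y + 850.452 − 270 − 710 − 100 = 0 → C_y = 229.5 N.
ΣF_x = 0: no horizontal applied forces, so C_x = 0.

C_x = 0, C_y = 229.5 N, D_y = 850.5 N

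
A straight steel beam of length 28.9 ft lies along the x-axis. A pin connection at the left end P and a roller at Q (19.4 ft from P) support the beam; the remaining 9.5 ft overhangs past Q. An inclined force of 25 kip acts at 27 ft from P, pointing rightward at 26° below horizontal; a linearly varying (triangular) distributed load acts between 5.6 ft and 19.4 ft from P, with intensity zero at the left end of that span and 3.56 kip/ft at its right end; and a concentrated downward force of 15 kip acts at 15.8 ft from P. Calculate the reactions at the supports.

Resultant of the triangular load: ½ × 3.56 × 13.8 = 24.564 kip, acting at 14.8 ft from P (one-third of the span from the peak).
ΣM about P: Q_y·19.4 − 25·sin26°·27 − (½·3.56·13.8)·14.8 − 15·15.8 = 0 → Q_y = 896.448/19.4 = 46.2087 ≈ 46.21 kip.
ΣF_y = 0: P_y + 46.2087 − 25·sin26° − ½·3.56·13.8 − 15 = 0 → P_y = 4.315 kip.
ΣF_x = 0: P_x + 25·cos26° = 0 → P_x = -22.47 kip.

P_x = -22.47 kip, P_y = 4.315 kip, Q_y = 46.21 kip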